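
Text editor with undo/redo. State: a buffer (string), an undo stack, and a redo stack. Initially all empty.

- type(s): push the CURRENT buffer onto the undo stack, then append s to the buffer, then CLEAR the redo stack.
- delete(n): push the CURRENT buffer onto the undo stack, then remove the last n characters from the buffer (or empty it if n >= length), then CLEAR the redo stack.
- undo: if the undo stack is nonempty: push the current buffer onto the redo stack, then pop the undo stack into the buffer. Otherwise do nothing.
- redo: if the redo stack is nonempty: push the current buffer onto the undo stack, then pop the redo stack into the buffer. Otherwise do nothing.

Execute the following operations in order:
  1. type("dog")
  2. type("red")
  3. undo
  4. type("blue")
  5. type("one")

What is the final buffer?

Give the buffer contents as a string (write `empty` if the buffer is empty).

Answer: dogblueone

Derivation:
After op 1 (type): buf='dog' undo_depth=1 redo_depth=0
After op 2 (type): buf='dogred' undo_depth=2 redo_depth=0
After op 3 (undo): buf='dog' undo_depth=1 redo_depth=1
After op 4 (type): buf='dogblue' undo_depth=2 redo_depth=0
After op 5 (type): buf='dogblueone' undo_depth=3 redo_depth=0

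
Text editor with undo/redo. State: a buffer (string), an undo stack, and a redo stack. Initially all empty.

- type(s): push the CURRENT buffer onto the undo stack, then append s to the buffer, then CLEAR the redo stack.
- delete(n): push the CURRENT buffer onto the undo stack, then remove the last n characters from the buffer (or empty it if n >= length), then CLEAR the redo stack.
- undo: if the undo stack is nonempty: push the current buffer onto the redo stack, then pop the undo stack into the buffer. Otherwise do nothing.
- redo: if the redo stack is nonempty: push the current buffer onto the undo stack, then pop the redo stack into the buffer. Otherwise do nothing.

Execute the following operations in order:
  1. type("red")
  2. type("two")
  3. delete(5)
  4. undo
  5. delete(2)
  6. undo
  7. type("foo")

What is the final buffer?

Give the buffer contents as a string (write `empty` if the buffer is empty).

Answer: redtwofoo

Derivation:
After op 1 (type): buf='red' undo_depth=1 redo_depth=0
After op 2 (type): buf='redtwo' undo_depth=2 redo_depth=0
After op 3 (delete): buf='r' undo_depth=3 redo_depth=0
After op 4 (undo): buf='redtwo' undo_depth=2 redo_depth=1
After op 5 (delete): buf='redt' undo_depth=3 redo_depth=0
After op 6 (undo): buf='redtwo' undo_depth=2 redo_depth=1
After op 7 (type): buf='redtwofoo' undo_depth=3 redo_depth=0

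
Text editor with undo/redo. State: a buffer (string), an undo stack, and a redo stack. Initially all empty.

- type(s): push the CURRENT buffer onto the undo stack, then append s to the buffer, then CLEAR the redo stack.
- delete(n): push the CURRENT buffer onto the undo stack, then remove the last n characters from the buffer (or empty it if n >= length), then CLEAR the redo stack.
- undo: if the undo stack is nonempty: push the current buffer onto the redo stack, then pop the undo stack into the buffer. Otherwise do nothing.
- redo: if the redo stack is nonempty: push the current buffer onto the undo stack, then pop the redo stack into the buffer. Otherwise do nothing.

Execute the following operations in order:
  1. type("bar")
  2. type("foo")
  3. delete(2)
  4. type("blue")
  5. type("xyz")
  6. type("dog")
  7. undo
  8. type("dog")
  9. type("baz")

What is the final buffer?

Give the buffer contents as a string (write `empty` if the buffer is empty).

Answer: barfbluexyzdogbaz

Derivation:
After op 1 (type): buf='bar' undo_depth=1 redo_depth=0
After op 2 (type): buf='barfoo' undo_depth=2 redo_depth=0
After op 3 (delete): buf='barf' undo_depth=3 redo_depth=0
After op 4 (type): buf='barfblue' undo_depth=4 redo_depth=0
After op 5 (type): buf='barfbluexyz' undo_depth=5 redo_depth=0
After op 6 (type): buf='barfbluexyzdog' undo_depth=6 redo_depth=0
After op 7 (undo): buf='barfbluexyz' undo_depth=5 redo_depth=1
After op 8 (type): buf='barfbluexyzdog' undo_depth=6 redo_depth=0
After op 9 (type): buf='barfbluexyzdogbaz' undo_depth=7 redo_depth=0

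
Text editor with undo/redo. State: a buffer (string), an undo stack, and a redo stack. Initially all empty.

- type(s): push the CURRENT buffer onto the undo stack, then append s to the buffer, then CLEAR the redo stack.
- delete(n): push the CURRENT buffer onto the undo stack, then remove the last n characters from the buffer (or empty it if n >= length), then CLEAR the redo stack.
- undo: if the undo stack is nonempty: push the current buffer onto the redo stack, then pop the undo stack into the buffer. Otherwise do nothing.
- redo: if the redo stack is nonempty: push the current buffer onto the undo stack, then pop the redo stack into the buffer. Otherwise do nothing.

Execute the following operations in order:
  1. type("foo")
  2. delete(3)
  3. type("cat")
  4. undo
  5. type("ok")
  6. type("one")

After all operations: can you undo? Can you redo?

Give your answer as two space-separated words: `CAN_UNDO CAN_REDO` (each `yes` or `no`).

After op 1 (type): buf='foo' undo_depth=1 redo_depth=0
After op 2 (delete): buf='(empty)' undo_depth=2 redo_depth=0
After op 3 (type): buf='cat' undo_depth=3 redo_depth=0
After op 4 (undo): buf='(empty)' undo_depth=2 redo_depth=1
After op 5 (type): buf='ok' undo_depth=3 redo_depth=0
After op 6 (type): buf='okone' undo_depth=4 redo_depth=0

Answer: yes no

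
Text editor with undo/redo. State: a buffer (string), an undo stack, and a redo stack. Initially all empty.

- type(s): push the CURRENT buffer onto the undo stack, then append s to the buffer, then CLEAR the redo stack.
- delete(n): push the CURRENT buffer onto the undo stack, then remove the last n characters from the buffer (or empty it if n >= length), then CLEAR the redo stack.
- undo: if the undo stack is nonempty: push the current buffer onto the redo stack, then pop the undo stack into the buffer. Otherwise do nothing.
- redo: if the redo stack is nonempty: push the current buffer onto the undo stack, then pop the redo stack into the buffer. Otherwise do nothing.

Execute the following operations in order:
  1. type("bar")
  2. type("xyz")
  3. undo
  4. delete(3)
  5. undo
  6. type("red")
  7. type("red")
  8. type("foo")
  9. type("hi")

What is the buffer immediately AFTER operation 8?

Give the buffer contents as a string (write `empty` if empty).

Answer: barredredfoo

Derivation:
After op 1 (type): buf='bar' undo_depth=1 redo_depth=0
After op 2 (type): buf='barxyz' undo_depth=2 redo_depth=0
After op 3 (undo): buf='bar' undo_depth=1 redo_depth=1
After op 4 (delete): buf='(empty)' undo_depth=2 redo_depth=0
After op 5 (undo): buf='bar' undo_depth=1 redo_depth=1
After op 6 (type): buf='barred' undo_depth=2 redo_depth=0
After op 7 (type): buf='barredred' undo_depth=3 redo_depth=0
After op 8 (type): buf='barredredfoo' undo_depth=4 redo_depth=0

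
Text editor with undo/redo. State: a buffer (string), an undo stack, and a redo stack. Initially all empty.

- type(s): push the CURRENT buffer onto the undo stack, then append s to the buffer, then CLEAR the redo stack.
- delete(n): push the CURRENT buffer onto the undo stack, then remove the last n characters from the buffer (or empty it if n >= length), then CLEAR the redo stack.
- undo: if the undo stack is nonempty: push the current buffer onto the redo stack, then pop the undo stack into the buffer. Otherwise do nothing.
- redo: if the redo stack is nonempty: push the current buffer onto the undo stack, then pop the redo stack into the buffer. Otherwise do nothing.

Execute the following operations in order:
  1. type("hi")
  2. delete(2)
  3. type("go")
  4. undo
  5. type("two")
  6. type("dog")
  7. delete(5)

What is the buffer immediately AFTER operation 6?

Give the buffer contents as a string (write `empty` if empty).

After op 1 (type): buf='hi' undo_depth=1 redo_depth=0
After op 2 (delete): buf='(empty)' undo_depth=2 redo_depth=0
After op 3 (type): buf='go' undo_depth=3 redo_depth=0
After op 4 (undo): buf='(empty)' undo_depth=2 redo_depth=1
After op 5 (type): buf='two' undo_depth=3 redo_depth=0
After op 6 (type): buf='twodog' undo_depth=4 redo_depth=0

Answer: twodog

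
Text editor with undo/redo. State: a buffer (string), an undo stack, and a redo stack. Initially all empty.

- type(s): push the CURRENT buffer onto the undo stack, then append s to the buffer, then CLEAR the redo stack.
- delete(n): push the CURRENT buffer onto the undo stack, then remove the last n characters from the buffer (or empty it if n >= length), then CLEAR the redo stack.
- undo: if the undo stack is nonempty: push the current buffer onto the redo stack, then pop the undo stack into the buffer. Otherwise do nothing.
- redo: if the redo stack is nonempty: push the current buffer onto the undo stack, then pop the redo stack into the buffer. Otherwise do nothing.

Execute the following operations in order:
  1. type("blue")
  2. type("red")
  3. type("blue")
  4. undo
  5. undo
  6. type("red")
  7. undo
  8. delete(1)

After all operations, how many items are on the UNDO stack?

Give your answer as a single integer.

Answer: 2

Derivation:
After op 1 (type): buf='blue' undo_depth=1 redo_depth=0
After op 2 (type): buf='bluered' undo_depth=2 redo_depth=0
After op 3 (type): buf='blueredblue' undo_depth=3 redo_depth=0
After op 4 (undo): buf='bluered' undo_depth=2 redo_depth=1
After op 5 (undo): buf='blue' undo_depth=1 redo_depth=2
After op 6 (type): buf='bluered' undo_depth=2 redo_depth=0
After op 7 (undo): buf='blue' undo_depth=1 redo_depth=1
After op 8 (delete): buf='blu' undo_depth=2 redo_depth=0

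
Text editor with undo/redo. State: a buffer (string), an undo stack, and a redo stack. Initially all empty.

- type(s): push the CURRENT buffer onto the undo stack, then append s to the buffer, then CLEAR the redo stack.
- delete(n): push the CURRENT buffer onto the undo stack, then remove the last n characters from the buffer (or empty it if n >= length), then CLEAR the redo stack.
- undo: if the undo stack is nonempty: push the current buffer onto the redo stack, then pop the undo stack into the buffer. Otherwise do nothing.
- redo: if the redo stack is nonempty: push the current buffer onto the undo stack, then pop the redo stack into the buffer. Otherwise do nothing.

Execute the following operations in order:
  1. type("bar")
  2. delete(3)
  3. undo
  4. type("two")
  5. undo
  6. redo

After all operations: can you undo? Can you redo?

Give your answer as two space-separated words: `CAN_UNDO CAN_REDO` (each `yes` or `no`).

Answer: yes no

Derivation:
After op 1 (type): buf='bar' undo_depth=1 redo_depth=0
After op 2 (delete): buf='(empty)' undo_depth=2 redo_depth=0
After op 3 (undo): buf='bar' undo_depth=1 redo_depth=1
After op 4 (type): buf='bartwo' undo_depth=2 redo_depth=0
After op 5 (undo): buf='bar' undo_depth=1 redo_depth=1
After op 6 (redo): buf='bartwo' undo_depth=2 redo_depth=0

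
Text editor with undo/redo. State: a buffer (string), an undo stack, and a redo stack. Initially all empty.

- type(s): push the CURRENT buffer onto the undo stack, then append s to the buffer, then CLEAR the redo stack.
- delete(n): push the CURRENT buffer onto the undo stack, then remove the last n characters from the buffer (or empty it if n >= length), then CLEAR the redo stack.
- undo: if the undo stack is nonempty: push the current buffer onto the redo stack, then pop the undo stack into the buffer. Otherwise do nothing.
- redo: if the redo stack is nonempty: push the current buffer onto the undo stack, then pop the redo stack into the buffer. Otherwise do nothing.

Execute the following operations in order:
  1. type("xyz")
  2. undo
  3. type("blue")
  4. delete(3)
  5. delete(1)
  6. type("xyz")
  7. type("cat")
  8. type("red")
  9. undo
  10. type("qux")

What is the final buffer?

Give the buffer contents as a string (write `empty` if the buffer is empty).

After op 1 (type): buf='xyz' undo_depth=1 redo_depth=0
After op 2 (undo): buf='(empty)' undo_depth=0 redo_depth=1
After op 3 (type): buf='blue' undo_depth=1 redo_depth=0
After op 4 (delete): buf='b' undo_depth=2 redo_depth=0
After op 5 (delete): buf='(empty)' undo_depth=3 redo_depth=0
After op 6 (type): buf='xyz' undo_depth=4 redo_depth=0
After op 7 (type): buf='xyzcat' undo_depth=5 redo_depth=0
After op 8 (type): buf='xyzcatred' undo_depth=6 redo_depth=0
After op 9 (undo): buf='xyzcat' undo_depth=5 redo_depth=1
After op 10 (type): buf='xyzcatqux' undo_depth=6 redo_depth=0

Answer: xyzcatqux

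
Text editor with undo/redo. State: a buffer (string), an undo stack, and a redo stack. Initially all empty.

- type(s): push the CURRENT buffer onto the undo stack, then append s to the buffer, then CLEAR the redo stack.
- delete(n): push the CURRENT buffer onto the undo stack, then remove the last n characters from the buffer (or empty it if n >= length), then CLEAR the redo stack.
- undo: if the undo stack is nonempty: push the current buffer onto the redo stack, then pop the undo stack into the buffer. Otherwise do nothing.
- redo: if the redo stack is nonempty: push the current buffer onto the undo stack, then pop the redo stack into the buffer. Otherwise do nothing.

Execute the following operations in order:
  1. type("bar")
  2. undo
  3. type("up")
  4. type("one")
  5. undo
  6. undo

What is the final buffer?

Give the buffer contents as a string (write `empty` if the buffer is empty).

Answer: empty

Derivation:
After op 1 (type): buf='bar' undo_depth=1 redo_depth=0
After op 2 (undo): buf='(empty)' undo_depth=0 redo_depth=1
After op 3 (type): buf='up' undo_depth=1 redo_depth=0
After op 4 (type): buf='upone' undo_depth=2 redo_depth=0
After op 5 (undo): buf='up' undo_depth=1 redo_depth=1
After op 6 (undo): buf='(empty)' undo_depth=0 redo_depth=2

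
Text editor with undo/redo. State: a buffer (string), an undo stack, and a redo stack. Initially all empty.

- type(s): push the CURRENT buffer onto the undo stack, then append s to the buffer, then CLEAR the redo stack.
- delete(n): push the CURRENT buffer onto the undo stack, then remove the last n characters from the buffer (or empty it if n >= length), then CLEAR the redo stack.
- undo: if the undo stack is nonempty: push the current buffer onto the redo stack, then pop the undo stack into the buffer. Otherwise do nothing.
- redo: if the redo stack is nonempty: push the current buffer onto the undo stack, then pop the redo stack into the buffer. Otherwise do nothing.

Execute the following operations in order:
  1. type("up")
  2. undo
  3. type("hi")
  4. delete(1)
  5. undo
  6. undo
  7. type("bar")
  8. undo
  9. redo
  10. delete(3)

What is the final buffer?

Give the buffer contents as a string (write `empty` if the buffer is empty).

After op 1 (type): buf='up' undo_depth=1 redo_depth=0
After op 2 (undo): buf='(empty)' undo_depth=0 redo_depth=1
After op 3 (type): buf='hi' undo_depth=1 redo_depth=0
After op 4 (delete): buf='h' undo_depth=2 redo_depth=0
After op 5 (undo): buf='hi' undo_depth=1 redo_depth=1
After op 6 (undo): buf='(empty)' undo_depth=0 redo_depth=2
After op 7 (type): buf='bar' undo_depth=1 redo_depth=0
After op 8 (undo): buf='(empty)' undo_depth=0 redo_depth=1
After op 9 (redo): buf='bar' undo_depth=1 redo_depth=0
After op 10 (delete): buf='(empty)' undo_depth=2 redo_depth=0

Answer: empty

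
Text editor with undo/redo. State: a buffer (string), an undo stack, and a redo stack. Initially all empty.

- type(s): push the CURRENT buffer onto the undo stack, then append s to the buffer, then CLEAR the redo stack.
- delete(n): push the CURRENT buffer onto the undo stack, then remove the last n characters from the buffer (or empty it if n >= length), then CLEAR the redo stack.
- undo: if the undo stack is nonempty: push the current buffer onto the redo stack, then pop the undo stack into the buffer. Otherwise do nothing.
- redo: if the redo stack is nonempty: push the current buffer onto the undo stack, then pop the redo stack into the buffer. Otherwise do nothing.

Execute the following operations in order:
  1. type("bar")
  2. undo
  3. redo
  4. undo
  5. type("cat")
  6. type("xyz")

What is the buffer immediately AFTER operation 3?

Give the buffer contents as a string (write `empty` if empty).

Answer: bar

Derivation:
After op 1 (type): buf='bar' undo_depth=1 redo_depth=0
After op 2 (undo): buf='(empty)' undo_depth=0 redo_depth=1
After op 3 (redo): buf='bar' undo_depth=1 redo_depth=0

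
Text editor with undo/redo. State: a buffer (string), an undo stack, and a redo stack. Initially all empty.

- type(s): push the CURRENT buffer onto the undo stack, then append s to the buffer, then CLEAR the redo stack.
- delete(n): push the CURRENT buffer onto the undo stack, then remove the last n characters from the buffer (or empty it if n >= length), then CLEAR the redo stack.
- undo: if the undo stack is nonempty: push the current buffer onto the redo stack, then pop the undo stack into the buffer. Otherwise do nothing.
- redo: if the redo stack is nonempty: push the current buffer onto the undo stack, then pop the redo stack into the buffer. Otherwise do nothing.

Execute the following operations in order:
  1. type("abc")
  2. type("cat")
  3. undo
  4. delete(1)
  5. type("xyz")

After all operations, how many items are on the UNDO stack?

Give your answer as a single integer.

After op 1 (type): buf='abc' undo_depth=1 redo_depth=0
After op 2 (type): buf='abccat' undo_depth=2 redo_depth=0
After op 3 (undo): buf='abc' undo_depth=1 redo_depth=1
After op 4 (delete): buf='ab' undo_depth=2 redo_depth=0
After op 5 (type): buf='abxyz' undo_depth=3 redo_depth=0

Answer: 3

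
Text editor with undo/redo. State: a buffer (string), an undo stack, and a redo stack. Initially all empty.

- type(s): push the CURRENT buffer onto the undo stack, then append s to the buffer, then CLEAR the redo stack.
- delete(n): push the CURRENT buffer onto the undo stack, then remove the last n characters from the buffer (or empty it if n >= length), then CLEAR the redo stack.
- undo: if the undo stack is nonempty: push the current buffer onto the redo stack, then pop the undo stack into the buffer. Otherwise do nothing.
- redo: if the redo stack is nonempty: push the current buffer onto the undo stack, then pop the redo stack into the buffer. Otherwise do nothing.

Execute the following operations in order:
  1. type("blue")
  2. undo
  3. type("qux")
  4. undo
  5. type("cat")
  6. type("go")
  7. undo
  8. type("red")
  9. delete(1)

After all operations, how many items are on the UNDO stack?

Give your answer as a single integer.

Answer: 3

Derivation:
After op 1 (type): buf='blue' undo_depth=1 redo_depth=0
After op 2 (undo): buf='(empty)' undo_depth=0 redo_depth=1
After op 3 (type): buf='qux' undo_depth=1 redo_depth=0
After op 4 (undo): buf='(empty)' undo_depth=0 redo_depth=1
After op 5 (type): buf='cat' undo_depth=1 redo_depth=0
After op 6 (type): buf='catgo' undo_depth=2 redo_depth=0
After op 7 (undo): buf='cat' undo_depth=1 redo_depth=1
After op 8 (type): buf='catred' undo_depth=2 redo_depth=0
After op 9 (delete): buf='catre' undo_depth=3 redo_depth=0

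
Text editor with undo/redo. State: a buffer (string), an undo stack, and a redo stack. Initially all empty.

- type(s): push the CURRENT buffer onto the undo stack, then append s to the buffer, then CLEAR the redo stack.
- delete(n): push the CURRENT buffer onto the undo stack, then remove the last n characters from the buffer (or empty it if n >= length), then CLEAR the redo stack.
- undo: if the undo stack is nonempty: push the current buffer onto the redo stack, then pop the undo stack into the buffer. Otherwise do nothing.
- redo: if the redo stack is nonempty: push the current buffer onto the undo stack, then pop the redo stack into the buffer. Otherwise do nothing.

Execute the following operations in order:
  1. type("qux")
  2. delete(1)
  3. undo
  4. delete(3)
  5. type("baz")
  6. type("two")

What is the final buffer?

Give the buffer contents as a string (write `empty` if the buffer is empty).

Answer: baztwo

Derivation:
After op 1 (type): buf='qux' undo_depth=1 redo_depth=0
After op 2 (delete): buf='qu' undo_depth=2 redo_depth=0
After op 3 (undo): buf='qux' undo_depth=1 redo_depth=1
After op 4 (delete): buf='(empty)' undo_depth=2 redo_depth=0
After op 5 (type): buf='baz' undo_depth=3 redo_depth=0
After op 6 (type): buf='baztwo' undo_depth=4 redo_depth=0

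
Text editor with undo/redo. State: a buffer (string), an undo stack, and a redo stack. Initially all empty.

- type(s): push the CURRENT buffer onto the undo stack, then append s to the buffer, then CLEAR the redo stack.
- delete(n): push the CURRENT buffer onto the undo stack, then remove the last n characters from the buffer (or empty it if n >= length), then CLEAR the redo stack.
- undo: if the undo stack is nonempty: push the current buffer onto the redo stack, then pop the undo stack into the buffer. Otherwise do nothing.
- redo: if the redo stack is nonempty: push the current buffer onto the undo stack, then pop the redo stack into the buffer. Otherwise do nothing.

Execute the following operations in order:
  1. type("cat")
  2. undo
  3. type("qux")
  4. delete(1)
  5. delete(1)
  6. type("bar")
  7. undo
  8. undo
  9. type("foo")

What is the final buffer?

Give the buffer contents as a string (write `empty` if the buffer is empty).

Answer: qufoo

Derivation:
After op 1 (type): buf='cat' undo_depth=1 redo_depth=0
After op 2 (undo): buf='(empty)' undo_depth=0 redo_depth=1
After op 3 (type): buf='qux' undo_depth=1 redo_depth=0
After op 4 (delete): buf='qu' undo_depth=2 redo_depth=0
After op 5 (delete): buf='q' undo_depth=3 redo_depth=0
After op 6 (type): buf='qbar' undo_depth=4 redo_depth=0
After op 7 (undo): buf='q' undo_depth=3 redo_depth=1
After op 8 (undo): buf='qu' undo_depth=2 redo_depth=2
After op 9 (type): buf='qufoo' undo_depth=3 redo_depth=0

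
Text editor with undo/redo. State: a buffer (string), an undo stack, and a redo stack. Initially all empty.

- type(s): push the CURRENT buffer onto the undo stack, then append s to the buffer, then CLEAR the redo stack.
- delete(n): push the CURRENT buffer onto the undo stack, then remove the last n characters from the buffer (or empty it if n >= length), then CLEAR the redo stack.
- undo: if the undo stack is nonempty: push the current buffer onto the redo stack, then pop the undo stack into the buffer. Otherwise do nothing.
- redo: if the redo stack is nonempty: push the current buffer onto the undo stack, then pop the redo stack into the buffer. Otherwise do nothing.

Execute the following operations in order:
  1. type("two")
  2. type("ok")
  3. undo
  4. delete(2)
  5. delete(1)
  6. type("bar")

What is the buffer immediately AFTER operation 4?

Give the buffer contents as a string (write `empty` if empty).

Answer: t

Derivation:
After op 1 (type): buf='two' undo_depth=1 redo_depth=0
After op 2 (type): buf='twook' undo_depth=2 redo_depth=0
After op 3 (undo): buf='two' undo_depth=1 redo_depth=1
After op 4 (delete): buf='t' undo_depth=2 redo_depth=0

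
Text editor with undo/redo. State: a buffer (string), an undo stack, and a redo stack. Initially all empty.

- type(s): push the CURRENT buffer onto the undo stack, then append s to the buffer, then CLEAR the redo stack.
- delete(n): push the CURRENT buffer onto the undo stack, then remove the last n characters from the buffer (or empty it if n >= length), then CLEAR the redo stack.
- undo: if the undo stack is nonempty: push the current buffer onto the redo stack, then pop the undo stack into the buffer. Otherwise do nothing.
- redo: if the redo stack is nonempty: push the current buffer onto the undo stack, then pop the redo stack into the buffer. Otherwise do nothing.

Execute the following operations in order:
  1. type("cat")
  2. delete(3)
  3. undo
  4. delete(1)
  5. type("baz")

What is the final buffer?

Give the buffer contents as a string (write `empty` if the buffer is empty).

Answer: cabaz

Derivation:
After op 1 (type): buf='cat' undo_depth=1 redo_depth=0
After op 2 (delete): buf='(empty)' undo_depth=2 redo_depth=0
After op 3 (undo): buf='cat' undo_depth=1 redo_depth=1
After op 4 (delete): buf='ca' undo_depth=2 redo_depth=0
After op 5 (type): buf='cabaz' undo_depth=3 redo_depth=0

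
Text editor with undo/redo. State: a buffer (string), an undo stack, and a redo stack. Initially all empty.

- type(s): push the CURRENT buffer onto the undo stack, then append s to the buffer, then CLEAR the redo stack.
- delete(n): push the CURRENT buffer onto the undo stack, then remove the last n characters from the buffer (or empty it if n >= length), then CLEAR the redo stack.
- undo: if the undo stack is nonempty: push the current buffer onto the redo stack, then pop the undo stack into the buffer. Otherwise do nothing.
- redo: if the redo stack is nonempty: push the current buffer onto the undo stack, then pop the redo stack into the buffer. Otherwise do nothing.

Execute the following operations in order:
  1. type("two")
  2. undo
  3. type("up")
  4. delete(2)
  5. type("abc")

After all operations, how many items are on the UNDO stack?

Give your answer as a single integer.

Answer: 3

Derivation:
After op 1 (type): buf='two' undo_depth=1 redo_depth=0
After op 2 (undo): buf='(empty)' undo_depth=0 redo_depth=1
After op 3 (type): buf='up' undo_depth=1 redo_depth=0
After op 4 (delete): buf='(empty)' undo_depth=2 redo_depth=0
After op 5 (type): buf='abc' undo_depth=3 redo_depth=0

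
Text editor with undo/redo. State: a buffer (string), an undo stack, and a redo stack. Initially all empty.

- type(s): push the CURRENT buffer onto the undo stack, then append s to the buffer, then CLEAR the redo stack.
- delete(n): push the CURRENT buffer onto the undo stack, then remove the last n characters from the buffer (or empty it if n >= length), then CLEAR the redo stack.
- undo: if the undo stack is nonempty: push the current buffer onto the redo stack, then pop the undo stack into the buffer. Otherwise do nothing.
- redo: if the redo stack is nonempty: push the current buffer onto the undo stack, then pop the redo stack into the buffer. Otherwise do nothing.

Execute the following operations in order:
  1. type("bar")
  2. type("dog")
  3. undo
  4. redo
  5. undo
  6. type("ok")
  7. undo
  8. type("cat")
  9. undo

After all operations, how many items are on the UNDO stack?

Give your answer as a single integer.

Answer: 1

Derivation:
After op 1 (type): buf='bar' undo_depth=1 redo_depth=0
After op 2 (type): buf='bardog' undo_depth=2 redo_depth=0
After op 3 (undo): buf='bar' undo_depth=1 redo_depth=1
After op 4 (redo): buf='bardog' undo_depth=2 redo_depth=0
After op 5 (undo): buf='bar' undo_depth=1 redo_depth=1
After op 6 (type): buf='barok' undo_depth=2 redo_depth=0
After op 7 (undo): buf='bar' undo_depth=1 redo_depth=1
After op 8 (type): buf='barcat' undo_depth=2 redo_depth=0
After op 9 (undo): buf='bar' undo_depth=1 redo_depth=1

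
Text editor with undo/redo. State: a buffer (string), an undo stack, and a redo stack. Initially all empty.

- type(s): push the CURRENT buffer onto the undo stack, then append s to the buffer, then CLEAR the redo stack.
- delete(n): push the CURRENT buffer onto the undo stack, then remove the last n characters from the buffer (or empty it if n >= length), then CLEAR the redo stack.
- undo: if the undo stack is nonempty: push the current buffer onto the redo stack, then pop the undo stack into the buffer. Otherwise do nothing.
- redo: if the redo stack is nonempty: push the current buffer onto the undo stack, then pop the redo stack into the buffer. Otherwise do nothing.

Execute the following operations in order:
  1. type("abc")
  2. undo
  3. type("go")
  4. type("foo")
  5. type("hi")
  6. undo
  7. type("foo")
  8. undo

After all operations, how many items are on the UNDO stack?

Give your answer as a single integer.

After op 1 (type): buf='abc' undo_depth=1 redo_depth=0
After op 2 (undo): buf='(empty)' undo_depth=0 redo_depth=1
After op 3 (type): buf='go' undo_depth=1 redo_depth=0
After op 4 (type): buf='gofoo' undo_depth=2 redo_depth=0
After op 5 (type): buf='gofoohi' undo_depth=3 redo_depth=0
After op 6 (undo): buf='gofoo' undo_depth=2 redo_depth=1
After op 7 (type): buf='gofoofoo' undo_depth=3 redo_depth=0
After op 8 (undo): buf='gofoo' undo_depth=2 redo_depth=1

Answer: 2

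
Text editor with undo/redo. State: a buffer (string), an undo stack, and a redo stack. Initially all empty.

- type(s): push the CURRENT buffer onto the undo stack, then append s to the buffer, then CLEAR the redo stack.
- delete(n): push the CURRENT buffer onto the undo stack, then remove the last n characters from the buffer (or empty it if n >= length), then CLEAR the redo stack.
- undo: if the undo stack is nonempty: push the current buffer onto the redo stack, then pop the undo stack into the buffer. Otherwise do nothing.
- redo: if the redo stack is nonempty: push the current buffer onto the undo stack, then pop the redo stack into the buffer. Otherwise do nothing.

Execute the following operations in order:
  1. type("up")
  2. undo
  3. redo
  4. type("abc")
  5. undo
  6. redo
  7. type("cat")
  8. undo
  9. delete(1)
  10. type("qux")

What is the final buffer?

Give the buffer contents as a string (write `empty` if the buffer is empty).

Answer: upabqux

Derivation:
After op 1 (type): buf='up' undo_depth=1 redo_depth=0
After op 2 (undo): buf='(empty)' undo_depth=0 redo_depth=1
After op 3 (redo): buf='up' undo_depth=1 redo_depth=0
After op 4 (type): buf='upabc' undo_depth=2 redo_depth=0
After op 5 (undo): buf='up' undo_depth=1 redo_depth=1
After op 6 (redo): buf='upabc' undo_depth=2 redo_depth=0
After op 7 (type): buf='upabccat' undo_depth=3 redo_depth=0
After op 8 (undo): buf='upabc' undo_depth=2 redo_depth=1
After op 9 (delete): buf='upab' undo_depth=3 redo_depth=0
After op 10 (type): buf='upabqux' undo_depth=4 redo_depth=0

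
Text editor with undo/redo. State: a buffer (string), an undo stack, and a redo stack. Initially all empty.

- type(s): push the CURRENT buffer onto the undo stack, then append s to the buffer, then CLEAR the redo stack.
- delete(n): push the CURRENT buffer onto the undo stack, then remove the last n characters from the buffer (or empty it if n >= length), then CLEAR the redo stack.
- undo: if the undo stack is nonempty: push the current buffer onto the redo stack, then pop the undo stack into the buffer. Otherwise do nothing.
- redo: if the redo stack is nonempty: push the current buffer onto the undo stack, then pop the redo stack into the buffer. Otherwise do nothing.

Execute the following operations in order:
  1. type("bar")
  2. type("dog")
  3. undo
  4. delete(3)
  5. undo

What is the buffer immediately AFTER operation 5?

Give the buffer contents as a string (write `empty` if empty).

After op 1 (type): buf='bar' undo_depth=1 redo_depth=0
After op 2 (type): buf='bardog' undo_depth=2 redo_depth=0
After op 3 (undo): buf='bar' undo_depth=1 redo_depth=1
After op 4 (delete): buf='(empty)' undo_depth=2 redo_depth=0
After op 5 (undo): buf='bar' undo_depth=1 redo_depth=1

Answer: bar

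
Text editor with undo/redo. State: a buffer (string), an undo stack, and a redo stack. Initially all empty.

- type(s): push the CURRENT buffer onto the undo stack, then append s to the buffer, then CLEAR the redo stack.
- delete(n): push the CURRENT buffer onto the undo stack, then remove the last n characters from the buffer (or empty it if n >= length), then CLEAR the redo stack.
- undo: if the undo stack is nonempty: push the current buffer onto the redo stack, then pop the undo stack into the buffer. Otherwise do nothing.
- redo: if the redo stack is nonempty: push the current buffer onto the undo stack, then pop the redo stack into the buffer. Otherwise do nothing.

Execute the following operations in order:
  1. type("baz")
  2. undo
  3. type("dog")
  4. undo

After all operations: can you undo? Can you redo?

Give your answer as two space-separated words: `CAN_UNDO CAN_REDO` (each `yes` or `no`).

Answer: no yes

Derivation:
After op 1 (type): buf='baz' undo_depth=1 redo_depth=0
After op 2 (undo): buf='(empty)' undo_depth=0 redo_depth=1
After op 3 (type): buf='dog' undo_depth=1 redo_depth=0
After op 4 (undo): buf='(empty)' undo_depth=0 redo_depth=1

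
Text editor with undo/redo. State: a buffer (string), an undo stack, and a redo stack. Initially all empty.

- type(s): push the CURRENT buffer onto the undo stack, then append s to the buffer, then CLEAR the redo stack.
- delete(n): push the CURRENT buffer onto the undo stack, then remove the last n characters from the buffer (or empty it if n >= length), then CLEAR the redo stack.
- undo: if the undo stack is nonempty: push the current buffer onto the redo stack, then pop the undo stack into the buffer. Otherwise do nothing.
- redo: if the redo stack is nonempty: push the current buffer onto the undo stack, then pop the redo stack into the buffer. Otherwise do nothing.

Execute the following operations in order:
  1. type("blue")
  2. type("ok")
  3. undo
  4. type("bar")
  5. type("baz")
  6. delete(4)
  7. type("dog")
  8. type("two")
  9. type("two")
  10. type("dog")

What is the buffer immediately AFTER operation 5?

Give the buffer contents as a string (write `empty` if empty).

After op 1 (type): buf='blue' undo_depth=1 redo_depth=0
After op 2 (type): buf='blueok' undo_depth=2 redo_depth=0
After op 3 (undo): buf='blue' undo_depth=1 redo_depth=1
After op 4 (type): buf='bluebar' undo_depth=2 redo_depth=0
After op 5 (type): buf='bluebarbaz' undo_depth=3 redo_depth=0

Answer: bluebarbaz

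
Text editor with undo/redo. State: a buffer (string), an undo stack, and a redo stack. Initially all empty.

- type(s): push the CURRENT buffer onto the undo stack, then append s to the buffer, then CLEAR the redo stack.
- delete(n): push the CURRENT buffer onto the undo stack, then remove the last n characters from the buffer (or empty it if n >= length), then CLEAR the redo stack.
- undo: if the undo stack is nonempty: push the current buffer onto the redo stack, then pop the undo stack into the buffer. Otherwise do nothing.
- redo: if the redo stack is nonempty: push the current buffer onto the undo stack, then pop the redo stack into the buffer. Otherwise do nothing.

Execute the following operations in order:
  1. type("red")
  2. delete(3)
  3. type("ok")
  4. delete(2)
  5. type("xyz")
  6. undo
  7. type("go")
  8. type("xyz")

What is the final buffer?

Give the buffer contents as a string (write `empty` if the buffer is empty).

Answer: goxyz

Derivation:
After op 1 (type): buf='red' undo_depth=1 redo_depth=0
After op 2 (delete): buf='(empty)' undo_depth=2 redo_depth=0
After op 3 (type): buf='ok' undo_depth=3 redo_depth=0
After op 4 (delete): buf='(empty)' undo_depth=4 redo_depth=0
After op 5 (type): buf='xyz' undo_depth=5 redo_depth=0
After op 6 (undo): buf='(empty)' undo_depth=4 redo_depth=1
After op 7 (type): buf='go' undo_depth=5 redo_depth=0
After op 8 (type): buf='goxyz' undo_depth=6 redo_depth=0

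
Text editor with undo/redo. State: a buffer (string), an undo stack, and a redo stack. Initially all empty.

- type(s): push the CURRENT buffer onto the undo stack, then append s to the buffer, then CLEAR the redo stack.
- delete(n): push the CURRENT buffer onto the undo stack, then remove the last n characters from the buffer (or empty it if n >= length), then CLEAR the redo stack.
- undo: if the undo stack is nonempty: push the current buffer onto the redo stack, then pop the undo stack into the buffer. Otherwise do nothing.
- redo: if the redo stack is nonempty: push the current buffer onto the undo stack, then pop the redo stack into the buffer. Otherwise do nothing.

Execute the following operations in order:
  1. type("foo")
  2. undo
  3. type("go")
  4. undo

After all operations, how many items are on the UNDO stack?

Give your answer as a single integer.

After op 1 (type): buf='foo' undo_depth=1 redo_depth=0
After op 2 (undo): buf='(empty)' undo_depth=0 redo_depth=1
After op 3 (type): buf='go' undo_depth=1 redo_depth=0
After op 4 (undo): buf='(empty)' undo_depth=0 redo_depth=1

Answer: 0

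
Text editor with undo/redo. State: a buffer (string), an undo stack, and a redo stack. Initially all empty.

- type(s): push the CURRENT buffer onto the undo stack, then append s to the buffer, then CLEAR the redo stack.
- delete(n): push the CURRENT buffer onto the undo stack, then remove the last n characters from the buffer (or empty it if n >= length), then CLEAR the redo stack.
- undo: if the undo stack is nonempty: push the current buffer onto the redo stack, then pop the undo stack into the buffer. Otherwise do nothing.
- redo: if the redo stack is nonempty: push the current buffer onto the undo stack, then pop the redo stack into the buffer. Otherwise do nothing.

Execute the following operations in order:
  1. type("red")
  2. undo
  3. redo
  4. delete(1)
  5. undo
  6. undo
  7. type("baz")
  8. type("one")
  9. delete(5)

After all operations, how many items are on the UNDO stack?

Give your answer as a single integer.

After op 1 (type): buf='red' undo_depth=1 redo_depth=0
After op 2 (undo): buf='(empty)' undo_depth=0 redo_depth=1
After op 3 (redo): buf='red' undo_depth=1 redo_depth=0
After op 4 (delete): buf='re' undo_depth=2 redo_depth=0
After op 5 (undo): buf='red' undo_depth=1 redo_depth=1
After op 6 (undo): buf='(empty)' undo_depth=0 redo_depth=2
After op 7 (type): buf='baz' undo_depth=1 redo_depth=0
After op 8 (type): buf='bazone' undo_depth=2 redo_depth=0
After op 9 (delete): buf='b' undo_depth=3 redo_depth=0

Answer: 3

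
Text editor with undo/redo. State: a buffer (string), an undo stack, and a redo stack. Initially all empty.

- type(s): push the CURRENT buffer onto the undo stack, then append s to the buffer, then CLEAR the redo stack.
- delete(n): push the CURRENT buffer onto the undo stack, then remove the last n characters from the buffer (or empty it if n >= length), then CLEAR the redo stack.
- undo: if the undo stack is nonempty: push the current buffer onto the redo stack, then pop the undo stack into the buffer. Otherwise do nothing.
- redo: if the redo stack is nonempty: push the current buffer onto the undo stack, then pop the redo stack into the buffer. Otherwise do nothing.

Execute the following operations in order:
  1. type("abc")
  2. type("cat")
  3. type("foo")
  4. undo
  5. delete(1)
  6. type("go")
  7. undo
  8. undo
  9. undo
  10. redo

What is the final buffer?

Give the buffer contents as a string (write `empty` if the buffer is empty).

Answer: abccat

Derivation:
After op 1 (type): buf='abc' undo_depth=1 redo_depth=0
After op 2 (type): buf='abccat' undo_depth=2 redo_depth=0
After op 3 (type): buf='abccatfoo' undo_depth=3 redo_depth=0
After op 4 (undo): buf='abccat' undo_depth=2 redo_depth=1
After op 5 (delete): buf='abcca' undo_depth=3 redo_depth=0
After op 6 (type): buf='abccago' undo_depth=4 redo_depth=0
After op 7 (undo): buf='abcca' undo_depth=3 redo_depth=1
After op 8 (undo): buf='abccat' undo_depth=2 redo_depth=2
After op 9 (undo): buf='abc' undo_depth=1 redo_depth=3
After op 10 (redo): buf='abccat' undo_depth=2 redo_depth=2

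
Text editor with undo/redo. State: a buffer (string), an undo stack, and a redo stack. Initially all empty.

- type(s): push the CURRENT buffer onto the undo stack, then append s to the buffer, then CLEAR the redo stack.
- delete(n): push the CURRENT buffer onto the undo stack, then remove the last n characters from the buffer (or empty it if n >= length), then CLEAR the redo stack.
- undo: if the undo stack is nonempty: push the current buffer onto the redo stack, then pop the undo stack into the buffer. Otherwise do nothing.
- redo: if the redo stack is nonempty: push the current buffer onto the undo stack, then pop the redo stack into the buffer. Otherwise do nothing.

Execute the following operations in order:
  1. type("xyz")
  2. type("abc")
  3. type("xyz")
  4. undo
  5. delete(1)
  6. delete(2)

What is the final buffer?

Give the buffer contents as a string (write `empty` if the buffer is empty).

Answer: xyz

Derivation:
After op 1 (type): buf='xyz' undo_depth=1 redo_depth=0
After op 2 (type): buf='xyzabc' undo_depth=2 redo_depth=0
After op 3 (type): buf='xyzabcxyz' undo_depth=3 redo_depth=0
After op 4 (undo): buf='xyzabc' undo_depth=2 redo_depth=1
After op 5 (delete): buf='xyzab' undo_depth=3 redo_depth=0
After op 6 (delete): buf='xyz' undo_depth=4 redo_depth=0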